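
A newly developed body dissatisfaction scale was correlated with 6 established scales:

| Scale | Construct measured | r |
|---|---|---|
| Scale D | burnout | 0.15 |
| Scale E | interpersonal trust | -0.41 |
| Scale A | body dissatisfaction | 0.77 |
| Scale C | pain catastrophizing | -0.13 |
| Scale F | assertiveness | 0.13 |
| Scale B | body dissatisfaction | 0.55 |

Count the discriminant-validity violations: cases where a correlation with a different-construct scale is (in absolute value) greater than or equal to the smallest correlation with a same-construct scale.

Convergent (same construct = body dissatisfaction): Scale A, Scale B.
Smallest convergent = 0.55. Discriminant |r|: 0.15, 0.41, 0.13, 0.13; count ≥ 0.55 → 0.

0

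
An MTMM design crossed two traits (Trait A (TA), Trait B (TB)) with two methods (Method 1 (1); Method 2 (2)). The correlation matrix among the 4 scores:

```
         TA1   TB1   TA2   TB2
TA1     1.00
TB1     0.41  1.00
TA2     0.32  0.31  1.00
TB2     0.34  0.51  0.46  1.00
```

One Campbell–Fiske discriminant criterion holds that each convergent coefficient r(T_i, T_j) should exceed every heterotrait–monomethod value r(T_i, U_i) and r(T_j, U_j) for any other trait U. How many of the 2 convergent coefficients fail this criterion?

Each convergent coefficient versus the relevant comparison correlations:
TA (methods 1·2): 0.32 vs {0.41, 0.46} → fail.
TB (methods 1·2): 0.51 vs {0.41, 0.46} → pass.
1 of 2 fail.

1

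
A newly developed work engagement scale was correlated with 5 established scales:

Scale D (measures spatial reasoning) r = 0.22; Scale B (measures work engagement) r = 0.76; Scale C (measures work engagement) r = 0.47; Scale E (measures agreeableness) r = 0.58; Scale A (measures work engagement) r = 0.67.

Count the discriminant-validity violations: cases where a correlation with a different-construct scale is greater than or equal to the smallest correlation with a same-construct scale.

1

Convergent (same construct = work engagement): Scale B, Scale C, Scale A.
Smallest convergent = 0.47. Discriminant values: 0.22, 0.58; count ≥ 0.47 → 1.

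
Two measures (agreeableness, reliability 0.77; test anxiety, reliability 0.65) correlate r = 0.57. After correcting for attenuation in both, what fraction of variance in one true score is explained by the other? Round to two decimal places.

0.65

Disattenuated r = 0.57 / √(0.77 × 0.65) = 0.57 / 0.7075 = 0.8057.
Shared true-score variance = 0.8057² = 0.6492 ≈ 0.65.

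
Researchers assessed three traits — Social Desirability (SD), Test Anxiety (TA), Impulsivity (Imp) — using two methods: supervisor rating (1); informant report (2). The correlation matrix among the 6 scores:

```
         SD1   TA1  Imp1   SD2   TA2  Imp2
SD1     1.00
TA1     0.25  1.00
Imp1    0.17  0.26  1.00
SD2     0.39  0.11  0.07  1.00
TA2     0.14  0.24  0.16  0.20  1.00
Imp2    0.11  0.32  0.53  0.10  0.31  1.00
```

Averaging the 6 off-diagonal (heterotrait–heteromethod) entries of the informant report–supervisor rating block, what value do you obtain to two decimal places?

HTHM values (method 2 × method 1): 0.11, 0.07, 0.14, 0.16, 0.11, 0.32; mean = 0.91/6 = 0.15.

0.15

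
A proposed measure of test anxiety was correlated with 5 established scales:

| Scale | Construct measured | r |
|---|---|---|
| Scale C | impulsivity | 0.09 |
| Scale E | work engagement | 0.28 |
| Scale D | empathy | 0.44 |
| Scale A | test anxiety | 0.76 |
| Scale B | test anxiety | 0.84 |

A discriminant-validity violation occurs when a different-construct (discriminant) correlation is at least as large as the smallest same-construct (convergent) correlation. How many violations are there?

Convergent (same construct = test anxiety): Scale A, Scale B.
Smallest convergent = 0.76. Discriminant values: 0.09, 0.28, 0.44; count ≥ 0.76 → 0.

0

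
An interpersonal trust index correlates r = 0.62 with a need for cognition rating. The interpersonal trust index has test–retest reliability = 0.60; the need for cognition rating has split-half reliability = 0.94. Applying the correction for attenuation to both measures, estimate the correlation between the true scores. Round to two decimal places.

0.83

r_true = r_obs / √(r_xx · r_yy) = 0.62 / √(0.60 × 0.94) = 0.62 / √0.5640 = 0.62 / 0.7510 ≈ 0.83.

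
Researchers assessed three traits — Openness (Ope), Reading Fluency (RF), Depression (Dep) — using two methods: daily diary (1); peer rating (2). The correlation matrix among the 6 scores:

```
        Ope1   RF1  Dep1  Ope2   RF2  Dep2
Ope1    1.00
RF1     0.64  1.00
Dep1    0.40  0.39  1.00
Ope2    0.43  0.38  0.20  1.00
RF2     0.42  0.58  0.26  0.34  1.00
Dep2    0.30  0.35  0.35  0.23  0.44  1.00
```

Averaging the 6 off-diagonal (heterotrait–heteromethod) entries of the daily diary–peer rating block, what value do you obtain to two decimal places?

0.32

HTHM values (method 1 × method 2): 0.42, 0.30, 0.38, 0.35, 0.20, 0.26; mean = 1.91/6 = 0.32.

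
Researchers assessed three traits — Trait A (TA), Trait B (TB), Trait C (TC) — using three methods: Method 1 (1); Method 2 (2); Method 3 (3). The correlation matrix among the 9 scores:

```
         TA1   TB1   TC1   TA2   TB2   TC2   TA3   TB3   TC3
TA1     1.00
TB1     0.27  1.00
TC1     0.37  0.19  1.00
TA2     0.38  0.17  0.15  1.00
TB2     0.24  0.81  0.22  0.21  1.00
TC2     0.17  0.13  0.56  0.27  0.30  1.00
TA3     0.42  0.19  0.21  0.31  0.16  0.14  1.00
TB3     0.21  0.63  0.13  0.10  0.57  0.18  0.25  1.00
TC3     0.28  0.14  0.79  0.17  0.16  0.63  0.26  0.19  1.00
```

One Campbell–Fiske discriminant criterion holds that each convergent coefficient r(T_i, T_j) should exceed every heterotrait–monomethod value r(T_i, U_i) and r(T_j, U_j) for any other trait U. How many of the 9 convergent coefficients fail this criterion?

Checking each validity diagonal entry against its comparison values:
TA (methods 1·2): 0.38 vs {0.27, 0.21, 0.37, 0.27} → pass.
TA (methods 1·3): 0.42 vs {0.27, 0.25, 0.37, 0.26} → pass.
TA (methods 2·3): 0.31 vs {0.21, 0.25, 0.27, 0.26} → pass.
TB (methods 1·2): 0.81 vs {0.27, 0.21, 0.19, 0.30} → pass.
TB (methods 1·3): 0.63 vs {0.27, 0.25, 0.19, 0.19} → pass.
TB (methods 2·3): 0.57 vs {0.21, 0.25, 0.30, 0.19} → pass.
TC (methods 1·2): 0.56 vs {0.37, 0.27, 0.19, 0.30} → pass.
TC (methods 1·3): 0.79 vs {0.37, 0.26, 0.19, 0.19} → pass.
TC (methods 2·3): 0.63 vs {0.27, 0.26, 0.30, 0.19} → pass.
0 of 9 fail.

0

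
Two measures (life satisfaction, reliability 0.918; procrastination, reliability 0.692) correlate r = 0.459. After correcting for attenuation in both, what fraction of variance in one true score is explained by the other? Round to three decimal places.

0.332

Disattenuated r = 0.459 / √(0.918 × 0.692) = 0.459 / 0.7970 = 0.5759.
Shared true-score variance = 0.5759² = 0.3317 ≈ 0.332.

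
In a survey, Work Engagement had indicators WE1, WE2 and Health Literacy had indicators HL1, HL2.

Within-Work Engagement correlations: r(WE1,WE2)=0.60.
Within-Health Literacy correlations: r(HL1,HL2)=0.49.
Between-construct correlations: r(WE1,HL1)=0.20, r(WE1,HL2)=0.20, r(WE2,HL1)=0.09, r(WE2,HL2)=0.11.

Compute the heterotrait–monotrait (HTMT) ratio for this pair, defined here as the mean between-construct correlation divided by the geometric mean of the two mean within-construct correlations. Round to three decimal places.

0.277

Mean heterotrait r = 0.60/4 = 0.1500.
Mean within-WE = 0.60/1 = 0.6000; mean within-HL = 0.49/1 = 0.4900.
Geometric mean = √(0.6000 × 0.4900) = 0.5422.
HTMT = 0.1500 / 0.5422 = 0.277.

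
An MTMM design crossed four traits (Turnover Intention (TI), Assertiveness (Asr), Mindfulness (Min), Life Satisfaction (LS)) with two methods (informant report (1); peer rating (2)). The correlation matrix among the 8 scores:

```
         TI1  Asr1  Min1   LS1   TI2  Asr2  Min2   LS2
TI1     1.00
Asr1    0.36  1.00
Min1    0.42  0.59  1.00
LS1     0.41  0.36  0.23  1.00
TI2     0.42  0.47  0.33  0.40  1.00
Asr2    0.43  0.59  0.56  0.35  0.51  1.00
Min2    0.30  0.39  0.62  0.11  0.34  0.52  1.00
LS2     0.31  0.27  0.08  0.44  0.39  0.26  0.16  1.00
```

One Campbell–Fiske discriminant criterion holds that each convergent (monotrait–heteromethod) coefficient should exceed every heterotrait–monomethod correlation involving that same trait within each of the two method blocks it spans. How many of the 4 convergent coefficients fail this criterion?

2

Checking each validity diagonal entry against its comparison values:
TI (methods 1·2): 0.42 vs {0.36, 0.51, 0.42, 0.34, 0.41, 0.39} → fail.
Asr (methods 1·2): 0.59 vs {0.36, 0.51, 0.59, 0.52, 0.36, 0.26} → fail.
Min (methods 1·2): 0.62 vs {0.42, 0.34, 0.59, 0.52, 0.23, 0.16} → pass.
LS (methods 1·2): 0.44 vs {0.41, 0.39, 0.36, 0.26, 0.23, 0.16} → pass.
2 of 4 fail.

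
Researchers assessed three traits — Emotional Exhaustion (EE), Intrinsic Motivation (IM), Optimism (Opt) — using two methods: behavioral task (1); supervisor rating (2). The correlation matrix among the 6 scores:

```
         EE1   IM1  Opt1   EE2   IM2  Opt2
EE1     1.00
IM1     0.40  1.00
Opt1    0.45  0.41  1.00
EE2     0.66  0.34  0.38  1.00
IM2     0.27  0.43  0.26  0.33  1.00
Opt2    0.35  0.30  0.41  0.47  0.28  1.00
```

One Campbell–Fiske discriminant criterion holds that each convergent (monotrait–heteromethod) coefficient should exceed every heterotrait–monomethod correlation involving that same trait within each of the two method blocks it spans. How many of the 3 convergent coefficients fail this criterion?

Checking each validity diagonal entry against its comparison values:
EE (methods 1·2): 0.66 vs {0.40, 0.33, 0.45, 0.47} → pass.
IM (methods 1·2): 0.43 vs {0.40, 0.33, 0.41, 0.28} → pass.
Opt (methods 1·2): 0.41 vs {0.45, 0.47, 0.41, 0.28} → fail.
1 of 3 fail.

1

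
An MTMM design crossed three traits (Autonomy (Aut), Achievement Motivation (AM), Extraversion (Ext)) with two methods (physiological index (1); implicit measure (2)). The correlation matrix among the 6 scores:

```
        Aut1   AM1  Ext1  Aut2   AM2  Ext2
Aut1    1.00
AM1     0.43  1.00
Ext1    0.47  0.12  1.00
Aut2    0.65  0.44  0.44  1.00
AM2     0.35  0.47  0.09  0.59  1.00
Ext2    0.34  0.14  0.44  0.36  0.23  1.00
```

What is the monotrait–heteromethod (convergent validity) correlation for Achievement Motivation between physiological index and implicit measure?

0.47

Same trait (AM), different methods: r(AM1, AM2) = 0.47.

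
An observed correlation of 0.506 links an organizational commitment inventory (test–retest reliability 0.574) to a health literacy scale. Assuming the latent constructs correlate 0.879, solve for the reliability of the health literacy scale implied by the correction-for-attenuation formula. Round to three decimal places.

0.577

r_true = r_obs / √(r_xx · r_yy) ⇒ 0.879 = 0.506 / √(0.574 · r_yy).
√(0.574 · r_yy) = 0.506 / 0.879 = 0.5757; 0.574 · r_yy = 0.3314; r_yy = 0.3314 / 0.574 ≈ 0.577.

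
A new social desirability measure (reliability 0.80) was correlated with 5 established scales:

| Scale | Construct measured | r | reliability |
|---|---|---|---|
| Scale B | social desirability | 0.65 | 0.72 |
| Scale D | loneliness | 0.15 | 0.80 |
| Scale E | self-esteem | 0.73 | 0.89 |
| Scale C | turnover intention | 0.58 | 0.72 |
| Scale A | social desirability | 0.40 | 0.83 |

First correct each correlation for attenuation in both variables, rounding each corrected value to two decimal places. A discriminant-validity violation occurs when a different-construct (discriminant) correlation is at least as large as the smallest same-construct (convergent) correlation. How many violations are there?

2

Disattenuated r (r / √(r_scale · r_new)):
  Scale B (conv): 0.65 / √(0.72·0.80) = 0.86
  Scale D (disc): 0.15 / √(0.80·0.80) = 0.19
  Scale E (disc): 0.73 / √(0.89·0.80) = 0.87
  Scale C (disc): 0.58 / √(0.72·0.80) = 0.76
  Scale A (conv): 0.40 / √(0.83·0.80) = 0.49
Smallest convergent = 0.49. Discriminant values: 0.19, 0.87, 0.76; count ≥ 0.49 → 2.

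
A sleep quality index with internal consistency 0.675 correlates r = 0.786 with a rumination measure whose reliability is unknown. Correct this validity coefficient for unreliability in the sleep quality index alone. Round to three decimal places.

Single correction: r_c = r_obs / √r_xx = 0.786 / √0.675 = 0.786 / 0.8216 ≈ 0.957.

0.957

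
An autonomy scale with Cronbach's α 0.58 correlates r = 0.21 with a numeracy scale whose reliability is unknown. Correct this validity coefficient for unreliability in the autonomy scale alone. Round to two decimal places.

Single correction: r_c = r_obs / √r_xx = 0.21 / √0.58 = 0.21 / 0.7616 ≈ 0.28.

0.28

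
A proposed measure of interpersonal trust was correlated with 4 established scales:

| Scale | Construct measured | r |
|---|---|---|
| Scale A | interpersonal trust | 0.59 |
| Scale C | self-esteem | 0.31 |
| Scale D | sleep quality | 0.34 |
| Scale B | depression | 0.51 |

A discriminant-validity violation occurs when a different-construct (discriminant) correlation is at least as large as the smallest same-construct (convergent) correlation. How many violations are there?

Convergent (same construct = interpersonal trust): Scale A.
Smallest convergent = 0.59. Discriminant values: 0.31, 0.34, 0.51; count ≥ 0.59 → 0.

0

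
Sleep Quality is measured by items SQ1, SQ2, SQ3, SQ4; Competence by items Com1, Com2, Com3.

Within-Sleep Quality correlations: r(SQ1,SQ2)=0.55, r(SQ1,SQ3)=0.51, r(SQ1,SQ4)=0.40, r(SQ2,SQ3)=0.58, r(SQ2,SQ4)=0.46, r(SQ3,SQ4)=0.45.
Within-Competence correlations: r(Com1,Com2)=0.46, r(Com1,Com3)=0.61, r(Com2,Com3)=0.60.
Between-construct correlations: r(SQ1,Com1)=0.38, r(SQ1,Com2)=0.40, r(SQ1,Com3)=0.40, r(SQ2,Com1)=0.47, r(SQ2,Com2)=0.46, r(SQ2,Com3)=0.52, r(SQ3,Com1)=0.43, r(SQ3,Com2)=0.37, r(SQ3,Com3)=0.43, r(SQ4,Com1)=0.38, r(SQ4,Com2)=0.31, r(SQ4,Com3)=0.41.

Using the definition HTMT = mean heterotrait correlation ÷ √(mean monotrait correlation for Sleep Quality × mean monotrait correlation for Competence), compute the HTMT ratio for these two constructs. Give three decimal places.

Mean heterotrait r = 4.96/12 = 0.4133.
Mean within-SQ = 2.95/6 = 0.4917; mean within-Com = 1.67/3 = 0.5567.
Geometric mean = √(0.4917 × 0.5567) = 0.5232.
HTMT = 0.4133 / 0.5232 = 0.790.

0.790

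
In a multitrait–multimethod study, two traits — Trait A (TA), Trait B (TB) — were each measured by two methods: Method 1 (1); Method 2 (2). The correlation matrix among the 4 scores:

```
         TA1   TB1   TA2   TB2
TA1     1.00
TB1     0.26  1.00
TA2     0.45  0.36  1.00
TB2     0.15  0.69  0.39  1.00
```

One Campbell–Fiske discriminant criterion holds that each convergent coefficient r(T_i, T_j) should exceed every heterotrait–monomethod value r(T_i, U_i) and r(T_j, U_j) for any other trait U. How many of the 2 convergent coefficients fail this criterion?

0

Convergent coefficients and their comparison sets:
TA (methods 1·2): 0.45 vs {0.26, 0.39} → pass.
TB (methods 1·2): 0.69 vs {0.26, 0.39} → pass.
0 of 2 fail.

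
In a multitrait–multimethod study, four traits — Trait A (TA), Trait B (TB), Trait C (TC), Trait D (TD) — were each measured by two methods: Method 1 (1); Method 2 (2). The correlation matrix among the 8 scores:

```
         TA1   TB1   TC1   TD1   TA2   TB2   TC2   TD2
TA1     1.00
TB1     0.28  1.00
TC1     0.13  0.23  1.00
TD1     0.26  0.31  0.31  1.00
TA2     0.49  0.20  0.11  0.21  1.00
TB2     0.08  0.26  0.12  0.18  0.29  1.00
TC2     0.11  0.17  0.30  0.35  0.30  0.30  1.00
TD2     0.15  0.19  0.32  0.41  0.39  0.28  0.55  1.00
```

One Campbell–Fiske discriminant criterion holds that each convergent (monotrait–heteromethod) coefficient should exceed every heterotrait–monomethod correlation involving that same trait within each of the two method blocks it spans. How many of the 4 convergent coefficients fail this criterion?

3

Each convergent coefficient versus the relevant comparison correlations:
TA (methods 1·2): 0.49 vs {0.28, 0.29, 0.13, 0.30, 0.26, 0.39} → pass.
TB (methods 1·2): 0.26 vs {0.28, 0.29, 0.23, 0.30, 0.31, 0.28} → fail.
TC (methods 1·2): 0.30 vs {0.13, 0.30, 0.23, 0.30, 0.31, 0.55} → fail.
TD (methods 1·2): 0.41 vs {0.26, 0.39, 0.31, 0.28, 0.31, 0.55} → fail.
3 of 4 fail.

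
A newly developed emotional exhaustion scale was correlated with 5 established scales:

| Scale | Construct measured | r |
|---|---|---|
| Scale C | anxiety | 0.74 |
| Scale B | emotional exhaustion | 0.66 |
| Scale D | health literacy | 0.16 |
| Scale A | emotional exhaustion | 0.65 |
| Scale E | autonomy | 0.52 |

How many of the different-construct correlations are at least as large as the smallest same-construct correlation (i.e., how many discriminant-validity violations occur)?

Convergent (same construct = emotional exhaustion): Scale B, Scale A.
Smallest convergent = 0.65. Discriminant values: 0.74, 0.16, 0.52; count ≥ 0.65 → 1.

1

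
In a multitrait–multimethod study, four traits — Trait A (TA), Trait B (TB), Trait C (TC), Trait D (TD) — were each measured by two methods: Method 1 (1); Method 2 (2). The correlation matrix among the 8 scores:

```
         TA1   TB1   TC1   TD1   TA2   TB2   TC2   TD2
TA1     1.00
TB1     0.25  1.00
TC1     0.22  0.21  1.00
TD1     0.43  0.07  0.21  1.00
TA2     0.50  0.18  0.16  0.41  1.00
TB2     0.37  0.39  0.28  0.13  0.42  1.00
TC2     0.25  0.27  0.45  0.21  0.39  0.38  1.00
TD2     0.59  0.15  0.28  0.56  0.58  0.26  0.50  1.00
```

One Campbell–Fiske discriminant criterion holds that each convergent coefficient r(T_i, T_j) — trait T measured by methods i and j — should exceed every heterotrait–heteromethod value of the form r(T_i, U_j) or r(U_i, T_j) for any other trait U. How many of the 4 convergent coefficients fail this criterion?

2

Checking each validity diagonal entry against its comparison values:
TA (methods 1·2): 0.50 vs {0.37, 0.18, 0.25, 0.16, 0.59, 0.41} → fail.
TB (methods 1·2): 0.39 vs {0.18, 0.37, 0.27, 0.28, 0.15, 0.13} → pass.
TC (methods 1·2): 0.45 vs {0.16, 0.25, 0.28, 0.27, 0.28, 0.21} → pass.
TD (methods 1·2): 0.56 vs {0.41, 0.59, 0.13, 0.15, 0.21, 0.28} → fail.
2 of 4 fail.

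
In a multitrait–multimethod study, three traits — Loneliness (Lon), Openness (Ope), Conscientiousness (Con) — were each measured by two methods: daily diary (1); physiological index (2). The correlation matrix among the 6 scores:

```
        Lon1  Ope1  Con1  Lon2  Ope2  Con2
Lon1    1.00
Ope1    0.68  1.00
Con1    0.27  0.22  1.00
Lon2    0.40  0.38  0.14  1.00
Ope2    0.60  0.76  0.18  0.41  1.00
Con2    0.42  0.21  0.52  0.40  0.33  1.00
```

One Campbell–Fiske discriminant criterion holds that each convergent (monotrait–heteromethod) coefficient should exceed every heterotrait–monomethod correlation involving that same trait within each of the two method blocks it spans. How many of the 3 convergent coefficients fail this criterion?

1

Each convergent coefficient versus the relevant comparison correlations:
Lon (methods 1·2): 0.40 vs {0.68, 0.41, 0.27, 0.40} → fail.
Ope (methods 1·2): 0.76 vs {0.68, 0.41, 0.22, 0.33} → pass.
Con (methods 1·2): 0.52 vs {0.27, 0.40, 0.22, 0.33} → pass.
1 of 3 fail.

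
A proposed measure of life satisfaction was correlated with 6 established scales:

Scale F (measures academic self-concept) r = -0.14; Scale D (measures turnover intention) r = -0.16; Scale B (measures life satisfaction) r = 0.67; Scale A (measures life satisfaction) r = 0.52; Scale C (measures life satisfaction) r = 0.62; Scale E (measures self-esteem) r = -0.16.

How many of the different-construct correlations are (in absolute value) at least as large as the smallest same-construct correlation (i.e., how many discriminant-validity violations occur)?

Convergent (same construct = life satisfaction): Scale B, Scale A, Scale C.
Smallest convergent = 0.52. Discriminant |r|: 0.14, 0.16, 0.16; count ≥ 0.52 → 0.

0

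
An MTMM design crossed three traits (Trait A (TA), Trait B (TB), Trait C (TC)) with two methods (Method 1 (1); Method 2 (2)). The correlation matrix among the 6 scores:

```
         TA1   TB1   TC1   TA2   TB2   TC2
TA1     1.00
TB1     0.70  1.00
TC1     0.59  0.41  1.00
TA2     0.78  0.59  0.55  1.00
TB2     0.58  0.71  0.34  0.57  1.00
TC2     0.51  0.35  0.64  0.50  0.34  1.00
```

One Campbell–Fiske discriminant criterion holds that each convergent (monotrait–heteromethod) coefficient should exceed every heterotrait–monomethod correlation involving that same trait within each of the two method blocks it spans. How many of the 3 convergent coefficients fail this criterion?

Convergent coefficients and their comparison sets:
TA (methods 1·2): 0.78 vs {0.70, 0.57, 0.59, 0.50} → pass.
TB (methods 1·2): 0.71 vs {0.70, 0.57, 0.41, 0.34} → pass.
TC (methods 1·2): 0.64 vs {0.59, 0.50, 0.41, 0.34} → pass.
0 of 3 fail.

0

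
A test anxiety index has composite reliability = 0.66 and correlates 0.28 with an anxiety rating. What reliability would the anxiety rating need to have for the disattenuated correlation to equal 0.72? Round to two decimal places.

0.23

r_true = r_obs / √(r_xx · r_yy) ⇒ 0.72 = 0.28 / √(0.66 · r_yy).
√(0.66 · r_yy) = 0.28 / 0.72 = 0.3889; 0.66 · r_yy = 0.1512; r_yy = 0.1512 / 0.66 ≈ 0.23.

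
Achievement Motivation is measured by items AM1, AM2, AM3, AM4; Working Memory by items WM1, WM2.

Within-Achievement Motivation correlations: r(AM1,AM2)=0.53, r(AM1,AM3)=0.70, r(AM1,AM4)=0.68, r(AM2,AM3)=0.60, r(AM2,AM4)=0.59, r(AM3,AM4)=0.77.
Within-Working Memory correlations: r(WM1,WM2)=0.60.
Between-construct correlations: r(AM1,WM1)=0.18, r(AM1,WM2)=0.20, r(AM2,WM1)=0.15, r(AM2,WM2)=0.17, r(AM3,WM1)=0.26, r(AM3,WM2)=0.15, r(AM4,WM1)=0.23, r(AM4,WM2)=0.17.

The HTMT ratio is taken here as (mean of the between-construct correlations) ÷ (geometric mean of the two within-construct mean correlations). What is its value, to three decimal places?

0.303

Mean heterotrait r = 1.51/8 = 0.1888.
Mean within-AM = 3.87/6 = 0.6450; mean within-WM = 0.60/1 = 0.6000.
Geometric mean = √(0.6450 × 0.6000) = 0.6221.
HTMT = 0.1888 / 0.6221 = 0.303.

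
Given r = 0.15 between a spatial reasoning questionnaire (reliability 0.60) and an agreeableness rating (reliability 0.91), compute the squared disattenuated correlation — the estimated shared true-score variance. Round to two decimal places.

0.04

Disattenuated r = 0.15 / √(0.60 × 0.91) = 0.15 / 0.7389 = 0.2030.
Shared true-score variance = 0.2030² = 0.0412 ≈ 0.04.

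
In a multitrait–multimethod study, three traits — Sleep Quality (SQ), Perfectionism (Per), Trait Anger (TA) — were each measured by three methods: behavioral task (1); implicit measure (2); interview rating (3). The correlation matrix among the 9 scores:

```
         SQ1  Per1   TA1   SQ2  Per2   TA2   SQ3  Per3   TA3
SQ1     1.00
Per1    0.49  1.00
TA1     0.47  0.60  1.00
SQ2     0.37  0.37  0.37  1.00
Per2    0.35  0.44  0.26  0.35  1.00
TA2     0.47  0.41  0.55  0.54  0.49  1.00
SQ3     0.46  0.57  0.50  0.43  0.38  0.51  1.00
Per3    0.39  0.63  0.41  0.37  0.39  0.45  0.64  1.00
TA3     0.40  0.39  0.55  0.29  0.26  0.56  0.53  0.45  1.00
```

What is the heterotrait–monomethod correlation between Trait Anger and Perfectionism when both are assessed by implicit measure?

0.49

Different traits, same method: r(TA2, Per2) = 0.49.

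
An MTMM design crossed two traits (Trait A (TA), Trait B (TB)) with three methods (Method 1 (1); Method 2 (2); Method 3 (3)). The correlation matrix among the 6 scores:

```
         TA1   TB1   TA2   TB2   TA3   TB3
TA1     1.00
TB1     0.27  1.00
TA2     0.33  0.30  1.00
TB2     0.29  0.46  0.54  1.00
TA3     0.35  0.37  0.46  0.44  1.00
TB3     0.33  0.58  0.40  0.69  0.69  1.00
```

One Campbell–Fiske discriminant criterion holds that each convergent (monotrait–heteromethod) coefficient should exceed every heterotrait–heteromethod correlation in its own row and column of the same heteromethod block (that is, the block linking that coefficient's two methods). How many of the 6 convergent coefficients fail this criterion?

1

Convergent coefficients and their comparison sets:
TA (methods 1·2): 0.33 vs {0.29, 0.30} → pass.
TA (methods 1·3): 0.35 vs {0.33, 0.37} → fail.
TA (methods 2·3): 0.46 vs {0.40, 0.44} → pass.
TB (methods 1·2): 0.46 vs {0.30, 0.29} → pass.
TB (methods 1·3): 0.58 vs {0.37, 0.33} → pass.
TB (methods 2·3): 0.69 vs {0.44, 0.40} → pass.
1 of 6 fail.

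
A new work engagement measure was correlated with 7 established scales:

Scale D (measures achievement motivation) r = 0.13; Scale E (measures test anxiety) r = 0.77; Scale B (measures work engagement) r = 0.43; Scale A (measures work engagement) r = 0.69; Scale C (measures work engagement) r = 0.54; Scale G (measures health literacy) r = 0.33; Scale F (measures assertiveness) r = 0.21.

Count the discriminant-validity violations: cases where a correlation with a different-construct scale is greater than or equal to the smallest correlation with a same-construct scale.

1

Convergent (same construct = work engagement): Scale B, Scale A, Scale C.
Smallest convergent = 0.43. Discriminant values: 0.13, 0.77, 0.33, 0.21; count ≥ 0.43 → 1.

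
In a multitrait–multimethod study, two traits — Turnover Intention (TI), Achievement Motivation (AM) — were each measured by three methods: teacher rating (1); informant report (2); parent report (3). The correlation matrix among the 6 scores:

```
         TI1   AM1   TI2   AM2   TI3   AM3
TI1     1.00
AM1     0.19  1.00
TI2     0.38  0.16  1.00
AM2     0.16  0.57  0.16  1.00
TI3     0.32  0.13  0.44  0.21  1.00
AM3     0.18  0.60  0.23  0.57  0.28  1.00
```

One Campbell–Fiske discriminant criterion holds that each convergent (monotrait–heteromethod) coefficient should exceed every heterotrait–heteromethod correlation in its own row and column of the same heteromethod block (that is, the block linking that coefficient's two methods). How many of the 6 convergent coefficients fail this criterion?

Convergent coefficients and their comparison sets:
TI (methods 1·2): 0.38 vs {0.16, 0.16} → pass.
TI (methods 1·3): 0.32 vs {0.18, 0.13} → pass.
TI (methods 2·3): 0.44 vs {0.23, 0.21} → pass.
AM (methods 1·2): 0.57 vs {0.16, 0.16} → pass.
AM (methods 1·3): 0.60 vs {0.13, 0.18} → pass.
AM (methods 2·3): 0.57 vs {0.21, 0.23} → pass.
0 of 6 fail.

0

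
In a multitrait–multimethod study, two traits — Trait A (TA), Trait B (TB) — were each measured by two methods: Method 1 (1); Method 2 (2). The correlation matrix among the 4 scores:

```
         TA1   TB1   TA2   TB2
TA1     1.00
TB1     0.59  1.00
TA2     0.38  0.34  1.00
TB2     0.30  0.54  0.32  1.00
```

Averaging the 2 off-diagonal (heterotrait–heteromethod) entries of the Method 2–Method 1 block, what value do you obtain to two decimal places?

HTHM values (method 2 × method 1): 0.34, 0.30; mean = 0.64/2 = 0.32.

0.32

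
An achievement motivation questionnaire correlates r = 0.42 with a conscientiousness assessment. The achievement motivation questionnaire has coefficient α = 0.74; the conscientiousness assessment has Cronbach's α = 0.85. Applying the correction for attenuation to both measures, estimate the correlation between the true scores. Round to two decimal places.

r_true = r_obs / √(r_xx · r_yy) = 0.42 / √(0.74 × 0.85) = 0.42 / √0.6290 = 0.42 / 0.7931 ≈ 0.53.

0.53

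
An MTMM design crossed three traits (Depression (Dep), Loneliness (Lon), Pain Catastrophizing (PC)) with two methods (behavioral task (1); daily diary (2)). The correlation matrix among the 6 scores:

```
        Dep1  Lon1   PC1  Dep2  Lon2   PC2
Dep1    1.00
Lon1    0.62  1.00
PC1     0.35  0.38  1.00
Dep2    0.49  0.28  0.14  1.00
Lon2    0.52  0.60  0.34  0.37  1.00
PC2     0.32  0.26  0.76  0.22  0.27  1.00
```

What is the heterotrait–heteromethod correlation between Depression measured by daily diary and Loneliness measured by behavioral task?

0.28

Different traits and methods: r(Dep2, Lon1) = 0.28.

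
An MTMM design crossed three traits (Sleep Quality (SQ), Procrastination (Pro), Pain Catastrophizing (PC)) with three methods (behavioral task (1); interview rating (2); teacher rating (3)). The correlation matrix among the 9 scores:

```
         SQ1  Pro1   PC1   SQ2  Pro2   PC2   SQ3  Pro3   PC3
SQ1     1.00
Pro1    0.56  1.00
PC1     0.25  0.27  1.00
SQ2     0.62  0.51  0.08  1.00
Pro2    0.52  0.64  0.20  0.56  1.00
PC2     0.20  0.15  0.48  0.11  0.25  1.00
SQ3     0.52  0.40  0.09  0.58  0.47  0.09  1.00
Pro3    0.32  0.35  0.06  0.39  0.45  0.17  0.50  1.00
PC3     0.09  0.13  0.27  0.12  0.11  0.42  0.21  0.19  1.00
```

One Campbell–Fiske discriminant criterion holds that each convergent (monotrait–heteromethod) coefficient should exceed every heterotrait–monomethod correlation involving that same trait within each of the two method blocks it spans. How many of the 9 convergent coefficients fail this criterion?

4

Convergent coefficients and their comparison sets:
SQ (methods 1·2): 0.62 vs {0.56, 0.56, 0.25, 0.11} → pass.
SQ (methods 1·3): 0.52 vs {0.56, 0.50, 0.25, 0.21} → fail.
SQ (methods 2·3): 0.58 vs {0.56, 0.50, 0.11, 0.21} → pass.
Pro (methods 1·2): 0.64 vs {0.56, 0.56, 0.27, 0.25} → pass.
Pro (methods 1·3): 0.35 vs {0.56, 0.50, 0.27, 0.19} → fail.
Pro (methods 2·3): 0.45 vs {0.56, 0.50, 0.25, 0.19} → fail.
PC (methods 1·2): 0.48 vs {0.25, 0.11, 0.27, 0.25} → pass.
PC (methods 1·3): 0.27 vs {0.25, 0.21, 0.27, 0.19} → fail.
PC (methods 2·3): 0.42 vs {0.11, 0.21, 0.25, 0.19} → pass.
4 of 9 fail.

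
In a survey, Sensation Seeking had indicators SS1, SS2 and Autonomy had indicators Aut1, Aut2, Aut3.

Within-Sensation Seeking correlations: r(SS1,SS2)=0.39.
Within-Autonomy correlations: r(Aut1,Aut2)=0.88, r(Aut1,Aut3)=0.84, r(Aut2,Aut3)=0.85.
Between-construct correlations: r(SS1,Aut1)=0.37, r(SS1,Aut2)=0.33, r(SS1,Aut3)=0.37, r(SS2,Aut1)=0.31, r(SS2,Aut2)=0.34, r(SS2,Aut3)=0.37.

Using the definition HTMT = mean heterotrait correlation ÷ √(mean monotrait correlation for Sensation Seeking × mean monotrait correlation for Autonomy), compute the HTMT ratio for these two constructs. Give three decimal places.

Mean heterotrait r = 2.09/6 = 0.3483.
Mean within-SS = 0.39/1 = 0.3900; mean within-Aut = 2.57/3 = 0.8567.
Geometric mean = √(0.3900 × 0.8567) = 0.5780.
HTMT = 0.3483 / 0.5780 = 0.603.

0.603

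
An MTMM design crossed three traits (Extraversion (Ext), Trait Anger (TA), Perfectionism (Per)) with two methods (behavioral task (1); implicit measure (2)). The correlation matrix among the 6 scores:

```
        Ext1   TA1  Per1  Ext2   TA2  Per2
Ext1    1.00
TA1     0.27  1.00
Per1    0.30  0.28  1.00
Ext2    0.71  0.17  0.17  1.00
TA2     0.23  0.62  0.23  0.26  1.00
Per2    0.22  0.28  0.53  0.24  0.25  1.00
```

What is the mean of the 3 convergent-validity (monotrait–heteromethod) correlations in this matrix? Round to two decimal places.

0.62

Convergent values: 0.71, 0.62, 0.53; mean = 1.86/3 = 0.62.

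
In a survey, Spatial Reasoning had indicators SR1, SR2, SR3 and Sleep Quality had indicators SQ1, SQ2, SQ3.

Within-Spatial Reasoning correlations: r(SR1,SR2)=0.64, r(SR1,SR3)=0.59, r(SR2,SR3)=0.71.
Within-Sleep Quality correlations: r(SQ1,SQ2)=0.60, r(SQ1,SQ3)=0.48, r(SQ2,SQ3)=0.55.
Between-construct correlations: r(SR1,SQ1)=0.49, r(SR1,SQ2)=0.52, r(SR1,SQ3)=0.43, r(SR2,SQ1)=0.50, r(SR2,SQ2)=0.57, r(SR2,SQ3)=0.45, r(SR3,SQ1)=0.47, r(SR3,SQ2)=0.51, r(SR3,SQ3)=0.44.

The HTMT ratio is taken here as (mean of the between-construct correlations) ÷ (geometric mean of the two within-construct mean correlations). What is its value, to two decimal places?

0.82

Between-construct mean = 4.38/9 = 0.4867.
Mean within-SR = 1.94/3 = 0.6467; mean within-SQ = 1.63/3 = 0.5433.
Geometric mean = √(0.6467 × 0.5433) = 0.5927.
HTMT = 0.4867 / 0.5927 = 0.82.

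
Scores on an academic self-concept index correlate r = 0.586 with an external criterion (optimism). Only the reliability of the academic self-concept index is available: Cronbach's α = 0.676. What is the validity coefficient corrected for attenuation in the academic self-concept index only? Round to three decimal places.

0.713

Single correction: r_c = r_obs / √r_xx = 0.586 / √0.676 = 0.586 / 0.8222 ≈ 0.713.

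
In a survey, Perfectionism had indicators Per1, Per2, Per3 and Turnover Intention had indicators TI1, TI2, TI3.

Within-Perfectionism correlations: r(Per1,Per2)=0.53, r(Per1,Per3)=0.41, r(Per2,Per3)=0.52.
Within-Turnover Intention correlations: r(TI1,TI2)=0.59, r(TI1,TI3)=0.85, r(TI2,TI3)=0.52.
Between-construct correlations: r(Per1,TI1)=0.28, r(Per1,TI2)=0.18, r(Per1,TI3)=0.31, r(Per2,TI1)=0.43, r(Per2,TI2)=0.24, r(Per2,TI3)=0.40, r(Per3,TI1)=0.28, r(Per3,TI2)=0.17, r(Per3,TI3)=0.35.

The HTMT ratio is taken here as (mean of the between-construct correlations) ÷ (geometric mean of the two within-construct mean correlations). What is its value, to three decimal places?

Mean between = 2.64/9 = 0.2933.
Mean within-Per = 1.46/3 = 0.4867; mean within-TI = 1.96/3 = 0.6533.
Geometric mean = √(0.4867 × 0.6533) = 0.5639.
HTMT = 0.2933 / 0.5639 = 0.520.

0.520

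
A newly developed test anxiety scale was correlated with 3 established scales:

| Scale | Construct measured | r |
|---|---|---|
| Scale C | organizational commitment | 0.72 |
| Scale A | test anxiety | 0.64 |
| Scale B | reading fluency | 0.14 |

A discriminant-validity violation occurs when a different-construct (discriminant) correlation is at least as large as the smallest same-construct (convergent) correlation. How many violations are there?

Convergent (same construct = test anxiety): Scale A.
Smallest convergent = 0.64. Discriminant values: 0.72, 0.14; count ≥ 0.64 → 1.

1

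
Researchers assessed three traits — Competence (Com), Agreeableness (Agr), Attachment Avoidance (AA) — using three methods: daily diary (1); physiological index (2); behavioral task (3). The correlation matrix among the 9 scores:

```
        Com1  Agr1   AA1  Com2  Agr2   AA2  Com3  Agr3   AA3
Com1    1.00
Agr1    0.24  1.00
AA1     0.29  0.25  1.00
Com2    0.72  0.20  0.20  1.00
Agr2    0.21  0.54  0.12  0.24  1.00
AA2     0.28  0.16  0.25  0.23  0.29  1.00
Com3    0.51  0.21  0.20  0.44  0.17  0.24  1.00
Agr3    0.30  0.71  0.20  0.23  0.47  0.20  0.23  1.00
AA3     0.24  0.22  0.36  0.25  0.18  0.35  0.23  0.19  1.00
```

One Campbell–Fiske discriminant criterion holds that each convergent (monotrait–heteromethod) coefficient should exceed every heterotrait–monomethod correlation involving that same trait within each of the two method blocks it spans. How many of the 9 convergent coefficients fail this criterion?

1

Checking each validity diagonal entry against its comparison values:
Com (methods 1·2): 0.72 vs {0.24, 0.24, 0.29, 0.23} → pass.
Com (methods 1·3): 0.51 vs {0.24, 0.23, 0.29, 0.23} → pass.
Com (methods 2·3): 0.44 vs {0.24, 0.23, 0.23, 0.23} → pass.
Agr (methods 1·2): 0.54 vs {0.24, 0.24, 0.25, 0.29} → pass.
Agr (methods 1·3): 0.71 vs {0.24, 0.23, 0.25, 0.19} → pass.
Agr (methods 2·3): 0.47 vs {0.24, 0.23, 0.29, 0.19} → pass.
AA (methods 1·2): 0.25 vs {0.29, 0.23, 0.25, 0.29} → fail.
AA (methods 1·3): 0.36 vs {0.29, 0.23, 0.25, 0.19} → pass.
AA (methods 2·3): 0.35 vs {0.23, 0.23, 0.29, 0.19} → pass.
1 of 9 fail.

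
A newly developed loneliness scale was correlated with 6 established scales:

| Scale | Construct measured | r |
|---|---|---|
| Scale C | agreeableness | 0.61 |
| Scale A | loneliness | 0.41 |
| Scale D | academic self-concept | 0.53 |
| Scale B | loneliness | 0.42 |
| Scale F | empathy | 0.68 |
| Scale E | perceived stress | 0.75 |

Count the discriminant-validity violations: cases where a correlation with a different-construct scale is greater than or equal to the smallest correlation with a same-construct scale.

Convergent (same construct = loneliness): Scale A, Scale B.
Smallest convergent = 0.41. Discriminant values: 0.61, 0.53, 0.68, 0.75; count ≥ 0.41 → 4.

4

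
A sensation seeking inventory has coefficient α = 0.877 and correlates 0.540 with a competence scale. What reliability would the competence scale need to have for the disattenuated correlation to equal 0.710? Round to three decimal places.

r_true = r_obs / √(r_xx · r_yy) ⇒ 0.710 = 0.540 / √(0.877 · r_yy).
√(0.877 · r_yy) = 0.540 / 0.710 = 0.7606; 0.877 · r_yy = 0.5785; r_yy = 0.5785 / 0.877 ≈ 0.660.

0.660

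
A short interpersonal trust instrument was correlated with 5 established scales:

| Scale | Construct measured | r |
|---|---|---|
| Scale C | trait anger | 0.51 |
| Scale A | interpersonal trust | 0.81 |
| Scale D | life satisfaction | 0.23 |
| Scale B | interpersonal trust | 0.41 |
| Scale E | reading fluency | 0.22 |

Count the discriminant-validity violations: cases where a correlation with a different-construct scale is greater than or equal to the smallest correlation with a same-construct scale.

Convergent (same construct = interpersonal trust): Scale A, Scale B.
Smallest convergent = 0.41. Discriminant values: 0.51, 0.23, 0.22; count ≥ 0.41 → 1.

1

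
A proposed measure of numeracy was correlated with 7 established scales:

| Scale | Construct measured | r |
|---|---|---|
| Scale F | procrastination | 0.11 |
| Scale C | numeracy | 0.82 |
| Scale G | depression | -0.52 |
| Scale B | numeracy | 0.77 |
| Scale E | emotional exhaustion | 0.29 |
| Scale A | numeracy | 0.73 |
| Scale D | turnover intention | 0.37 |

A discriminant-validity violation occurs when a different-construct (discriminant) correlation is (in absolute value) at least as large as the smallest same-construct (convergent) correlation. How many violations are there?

0

Convergent (same construct = numeracy): Scale C, Scale B, Scale A.
Smallest convergent = 0.73. Discriminant |r|: 0.11, 0.52, 0.29, 0.37; count ≥ 0.73 → 0.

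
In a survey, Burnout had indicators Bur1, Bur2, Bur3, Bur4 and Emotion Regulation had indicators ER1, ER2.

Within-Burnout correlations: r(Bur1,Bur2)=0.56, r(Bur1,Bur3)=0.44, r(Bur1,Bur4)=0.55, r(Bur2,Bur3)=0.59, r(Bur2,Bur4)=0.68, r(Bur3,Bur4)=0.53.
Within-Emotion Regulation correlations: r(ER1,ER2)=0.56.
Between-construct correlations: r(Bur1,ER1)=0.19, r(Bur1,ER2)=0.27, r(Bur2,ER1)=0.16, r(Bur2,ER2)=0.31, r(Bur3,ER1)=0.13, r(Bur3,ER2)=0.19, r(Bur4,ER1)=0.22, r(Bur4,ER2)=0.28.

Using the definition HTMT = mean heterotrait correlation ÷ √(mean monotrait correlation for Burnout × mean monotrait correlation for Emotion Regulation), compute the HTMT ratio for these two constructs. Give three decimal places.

0.391

Mean between = 1.75/8 = 0.2188.
Mean within-Bur = 3.35/6 = 0.5583; mean within-ER = 0.56/1 = 0.5600.
Geometric mean = √(0.5583 × 0.5600) = 0.5591.
HTMT = 0.2188 / 0.5591 = 0.391.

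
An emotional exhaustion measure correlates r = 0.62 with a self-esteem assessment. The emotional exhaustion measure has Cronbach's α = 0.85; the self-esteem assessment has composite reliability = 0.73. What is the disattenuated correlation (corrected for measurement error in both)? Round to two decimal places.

0.79

r_true = r_obs / √(r_xx · r_yy) = 0.62 / √(0.85 × 0.73) = 0.62 / √0.6205 = 0.62 / 0.7877 ≈ 0.79.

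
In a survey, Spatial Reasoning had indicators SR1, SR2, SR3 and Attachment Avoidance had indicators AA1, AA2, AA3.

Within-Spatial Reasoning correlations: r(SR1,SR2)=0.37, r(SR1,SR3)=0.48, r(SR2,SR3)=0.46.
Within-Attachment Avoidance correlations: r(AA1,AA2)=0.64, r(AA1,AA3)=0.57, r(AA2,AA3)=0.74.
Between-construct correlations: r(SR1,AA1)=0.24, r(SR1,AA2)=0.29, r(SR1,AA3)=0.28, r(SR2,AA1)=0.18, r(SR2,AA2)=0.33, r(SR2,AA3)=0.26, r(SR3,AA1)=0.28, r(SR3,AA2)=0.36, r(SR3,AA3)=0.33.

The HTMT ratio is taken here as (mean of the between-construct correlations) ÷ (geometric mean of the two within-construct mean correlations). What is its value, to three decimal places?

Mean between = 2.55/9 = 0.2833.
Mean within-SR = 1.31/3 = 0.4367; mean within-AA = 1.95/3 = 0.6500.
Geometric mean = √(0.4367 × 0.6500) = 0.5328.
HTMT = 0.2833 / 0.5328 = 0.532.

0.532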